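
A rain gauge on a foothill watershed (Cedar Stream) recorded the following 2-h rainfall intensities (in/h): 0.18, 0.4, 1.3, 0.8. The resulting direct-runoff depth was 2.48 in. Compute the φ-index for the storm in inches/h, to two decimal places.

Only the 2 blocks with intensity above φ contribute runoff: 1.3, 0.8 in/h.
Σ(I−φ)·Δt = d  ⇒  (1.3+0.8 − 2φ)·2 = 2.48
φ = (2.100 − 2.48/2) / 2 = 0.43 in/h.

φ ≈ 0.43 in/h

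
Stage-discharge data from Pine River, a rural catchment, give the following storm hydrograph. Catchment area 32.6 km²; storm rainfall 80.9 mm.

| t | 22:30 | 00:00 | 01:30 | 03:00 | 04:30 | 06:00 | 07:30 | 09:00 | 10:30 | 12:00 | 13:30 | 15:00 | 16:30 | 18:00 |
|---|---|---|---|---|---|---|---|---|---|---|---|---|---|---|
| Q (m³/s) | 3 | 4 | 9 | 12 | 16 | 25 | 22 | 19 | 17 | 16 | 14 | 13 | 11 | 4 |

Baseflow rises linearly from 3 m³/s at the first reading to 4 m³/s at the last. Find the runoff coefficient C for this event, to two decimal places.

ΣQ_DR = 136.0 m³/s; V = ΣQ_DR·Δt = 7.344 × 10^5 m³.
Runoff depth d = V / A = 22.53 mm.
C = d / P = 22.53 / 80.9 = 0.28.

C ≈ 0.28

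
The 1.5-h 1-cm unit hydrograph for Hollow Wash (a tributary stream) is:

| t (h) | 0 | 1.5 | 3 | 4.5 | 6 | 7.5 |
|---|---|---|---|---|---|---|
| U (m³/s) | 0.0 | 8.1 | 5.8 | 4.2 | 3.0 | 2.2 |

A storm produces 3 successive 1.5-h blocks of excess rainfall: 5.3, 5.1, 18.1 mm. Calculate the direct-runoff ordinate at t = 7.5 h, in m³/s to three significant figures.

By discrete convolution, Q_j = Σ (P_i / 10 mm) · U_{j−i}.
At t = 7.5 h (j=5): Q = (5.3/10)·2.2 + (5.1/10)·3.0 + (18.1/10)·4.2 = 10.3 m³/s.

Q ≈ 10.3 m³/s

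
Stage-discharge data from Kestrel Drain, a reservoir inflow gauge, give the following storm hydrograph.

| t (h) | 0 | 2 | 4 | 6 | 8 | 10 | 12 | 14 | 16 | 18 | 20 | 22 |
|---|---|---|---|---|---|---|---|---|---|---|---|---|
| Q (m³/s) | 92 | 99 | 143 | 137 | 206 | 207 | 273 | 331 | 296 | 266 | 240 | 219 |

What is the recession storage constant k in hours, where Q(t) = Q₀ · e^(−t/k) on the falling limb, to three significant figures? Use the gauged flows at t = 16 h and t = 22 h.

On the falling limb, Q drops from 296 to 219 m³/s between t = 16 h and t = 22 h (Δt = 6 h).
k = −Δt / ln(Q₂/Q₁) = −6 / ln(219/296) = 19.9 h.

k ≈ 19.9 h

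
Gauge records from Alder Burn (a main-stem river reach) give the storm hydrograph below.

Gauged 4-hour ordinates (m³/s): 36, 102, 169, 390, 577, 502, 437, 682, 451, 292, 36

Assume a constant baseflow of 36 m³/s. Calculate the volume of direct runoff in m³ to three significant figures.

Direct-runoff ordinates (Q − Q_b): 0.0, 66.0, 133.0, 354.0, 541.0, 466.0, 401.0, 646.0, 415.0, 256.0, 0.0 m³/s.
ΣQ_DR = 3278 m³/s.
With Δt = 4 h = 14400 s, V = ΣQ_DR · Δt = 3278 × 14400 = 4.72 × 10^7 m³.

V ≈ 4.72 × 10^7 m³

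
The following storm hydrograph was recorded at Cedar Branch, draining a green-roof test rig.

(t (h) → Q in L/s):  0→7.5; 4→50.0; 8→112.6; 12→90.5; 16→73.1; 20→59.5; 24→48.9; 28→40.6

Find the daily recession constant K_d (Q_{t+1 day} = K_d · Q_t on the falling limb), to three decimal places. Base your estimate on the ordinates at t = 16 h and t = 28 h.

Between t = 16 h and t = 28 h the flow falls from 73.1 to 40.6 L/s over 3×4 h = 12 h.
Per-interval ratio K = (40.6/73.1)^(1/3) = 0.8220; K_d = K^(24/4) = 0.308.

K_d ≈ 0.308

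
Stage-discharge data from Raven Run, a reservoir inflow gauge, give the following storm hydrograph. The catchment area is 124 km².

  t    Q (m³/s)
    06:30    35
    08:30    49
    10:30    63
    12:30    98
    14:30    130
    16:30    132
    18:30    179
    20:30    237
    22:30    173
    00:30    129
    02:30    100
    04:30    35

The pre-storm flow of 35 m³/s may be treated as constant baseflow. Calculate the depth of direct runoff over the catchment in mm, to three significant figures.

Direct runoff: 0.0, 14.0, 28.0, 63.0, 95.0, 97.0, 144.0, 202.0, 138.0, 94.0, 65.0, 0.0 m³/s; ΣQ_DR = 940.0 m³/s.
V = ΣQ_DR · Δt = 940.0 × 7200 s = 6.768 × 10^6 m³.
Over A = 124 km², depth = V / A = 54.6 mm.

d ≈ 54.6 mm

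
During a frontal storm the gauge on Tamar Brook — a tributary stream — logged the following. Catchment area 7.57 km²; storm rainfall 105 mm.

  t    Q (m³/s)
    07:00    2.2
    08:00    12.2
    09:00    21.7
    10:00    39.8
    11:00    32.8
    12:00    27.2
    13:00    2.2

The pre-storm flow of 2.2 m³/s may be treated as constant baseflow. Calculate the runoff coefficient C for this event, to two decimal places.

C ≈ 0.56

ΣQ_DR = 122.7 m³/s; V = ΣQ_DR·Δt = 4.417 × 10^5 m³.
Runoff depth d = V / A = 58.35 mm.
C = d / P = 58.35 / 105 = 0.56.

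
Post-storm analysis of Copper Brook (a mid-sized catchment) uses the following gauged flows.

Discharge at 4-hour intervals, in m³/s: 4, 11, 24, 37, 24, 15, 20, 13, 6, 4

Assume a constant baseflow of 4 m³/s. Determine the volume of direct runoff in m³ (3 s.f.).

V ≈ 1.70 × 10^6 m³

Direct-runoff ordinates (Q − Q_b): 0.0, 7.0, 20.0, 33.0, 20.0, 11.0, 16.0, 9.0, 2.0, 0.0 m³/s.
ΣQ_DR = 118.0 m³/s.
With Δt = 4 h = 14400 s, V = ΣQ_DR · Δt = 118.0 × 14400 = 1.70 × 10^6 m³.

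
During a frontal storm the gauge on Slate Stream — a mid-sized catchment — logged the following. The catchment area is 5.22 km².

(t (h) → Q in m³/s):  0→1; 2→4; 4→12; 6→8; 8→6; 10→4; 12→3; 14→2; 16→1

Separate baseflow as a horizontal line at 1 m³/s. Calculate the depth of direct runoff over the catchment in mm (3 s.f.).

Direct runoff: 0.0, 3.0, 11.0, 7.0, 5.0, 3.0, 2.0, 1.0, 0.0 m³/s; ΣQ_DR = 32.00 m³/s.
V = ΣQ_DR · Δt = 32.00 × 7200 s = 2.304 × 10^5 m³.
Over A = 5.22 km², depth = V / A = 44.1 mm.

d ≈ 44.1 mm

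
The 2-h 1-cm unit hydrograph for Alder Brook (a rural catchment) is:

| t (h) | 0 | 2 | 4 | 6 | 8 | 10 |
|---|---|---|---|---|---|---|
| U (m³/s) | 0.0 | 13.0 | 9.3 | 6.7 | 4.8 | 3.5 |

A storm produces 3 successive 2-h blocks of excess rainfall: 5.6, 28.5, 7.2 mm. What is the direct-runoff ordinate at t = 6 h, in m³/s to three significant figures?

Q ≈ 39.6 m³/s

By discrete convolution, Q_j = Σ (P_i / 10 mm) · U_{j−i}.
At t = 6 h (j=3): Q = (5.6/10)·6.7 + (28.5/10)·9.3 + (7.2/10)·13.0 = 39.6 m³/s.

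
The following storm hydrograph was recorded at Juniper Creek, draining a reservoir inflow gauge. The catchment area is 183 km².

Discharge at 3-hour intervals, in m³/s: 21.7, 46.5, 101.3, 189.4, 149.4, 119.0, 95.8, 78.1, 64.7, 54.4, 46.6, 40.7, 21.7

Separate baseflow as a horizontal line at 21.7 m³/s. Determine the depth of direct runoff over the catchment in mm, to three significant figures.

d ≈ 44.1 mm

Direct runoff: 0.0, 24.8, 79.6, 167.7, 127.7, 97.3, 74.1, 56.4, 43.0, 32.7, 24.9, 19.0, 0.0 m³/s; ΣQ_DR = 747.2 m³/s.
V = ΣQ_DR · Δt = 747.2 × 10800 s = 8.070 × 10^6 m³.
Over A = 183 km², depth = V / A = 44.1 mm.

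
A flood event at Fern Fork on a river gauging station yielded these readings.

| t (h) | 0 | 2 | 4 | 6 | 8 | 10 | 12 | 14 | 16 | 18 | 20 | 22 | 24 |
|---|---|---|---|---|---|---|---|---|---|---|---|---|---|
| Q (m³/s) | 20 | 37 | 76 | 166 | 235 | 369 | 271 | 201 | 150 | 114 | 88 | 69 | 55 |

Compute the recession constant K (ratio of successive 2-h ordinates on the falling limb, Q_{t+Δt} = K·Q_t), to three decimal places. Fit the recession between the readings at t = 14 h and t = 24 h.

K ≈ 0.772

Using the recession-limb readings at t = 14 h and t = 24 h: Q falls from 201 to 55 m³/s over 5 intervals.
K = (Q₂/Q₁)^(1/5) = (55/201)^(1/5) = 0.772.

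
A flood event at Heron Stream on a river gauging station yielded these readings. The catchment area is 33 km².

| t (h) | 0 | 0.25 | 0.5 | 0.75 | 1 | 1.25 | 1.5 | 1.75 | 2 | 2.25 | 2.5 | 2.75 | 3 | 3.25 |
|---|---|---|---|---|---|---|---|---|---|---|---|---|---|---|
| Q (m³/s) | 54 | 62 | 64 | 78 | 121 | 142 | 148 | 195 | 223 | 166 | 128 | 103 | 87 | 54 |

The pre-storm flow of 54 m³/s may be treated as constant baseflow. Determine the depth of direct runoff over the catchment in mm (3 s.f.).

d ≈ 23.7 mm

Direct runoff: 0.0, 8.0, 10.0, 24.0, 67.0, 88.0, 94.0, 141.0, 169.0, 112.0, 74.0, 49.0, 33.0, 0.0 m³/s; ΣQ_DR = 869.0 m³/s.
V = ΣQ_DR · Δt = 869.0 × 900 s = 7.821 × 10^5 m³.
Over A = 33 km², depth = V / A = 23.7 mm.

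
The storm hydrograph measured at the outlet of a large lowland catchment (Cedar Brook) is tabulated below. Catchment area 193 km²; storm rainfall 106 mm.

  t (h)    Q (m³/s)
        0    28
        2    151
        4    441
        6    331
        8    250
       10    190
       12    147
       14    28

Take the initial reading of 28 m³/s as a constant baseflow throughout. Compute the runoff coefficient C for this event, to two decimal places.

C ≈ 0.47

ΣQ_DR = 1342 m³/s; V = ΣQ_DR·Δt = 9.662 × 10^6 m³.
Runoff depth d = V / A = 50.06 mm.
C = d / P = 50.06 / 106 = 0.47.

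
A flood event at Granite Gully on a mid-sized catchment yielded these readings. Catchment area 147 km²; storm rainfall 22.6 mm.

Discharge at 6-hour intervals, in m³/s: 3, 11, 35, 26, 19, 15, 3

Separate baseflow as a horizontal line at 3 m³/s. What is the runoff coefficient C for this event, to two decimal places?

ΣQ_DR = 91.00 m³/s; V = ΣQ_DR·Δt = 1.966 × 10^6 m³.
Runoff depth d = V / A = 13.37 mm.
C = d / P = 13.37 / 22.6 = 0.59.

C ≈ 0.59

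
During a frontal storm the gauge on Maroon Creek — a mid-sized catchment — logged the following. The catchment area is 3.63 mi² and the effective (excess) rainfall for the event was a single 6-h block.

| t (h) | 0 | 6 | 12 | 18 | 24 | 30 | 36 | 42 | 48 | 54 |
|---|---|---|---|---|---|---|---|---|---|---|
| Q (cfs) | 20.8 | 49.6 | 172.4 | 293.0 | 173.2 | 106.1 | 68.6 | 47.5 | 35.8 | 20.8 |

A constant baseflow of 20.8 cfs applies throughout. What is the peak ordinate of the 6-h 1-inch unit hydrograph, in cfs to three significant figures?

U_p ≈ 136 cfs

Direct runoff: 0.0, 28.8, 151.6, 272.2, 152.4, 85.3, 47.8, 26.7, 15.0, 0.0 cfs; ΣQ_DR = 779.8 cfs, peak = 272.2 cfs.
Runoff depth d = ΣQ_DR·Δt / A = 779.8 × 21600 / (3.63 mi²) = 1.997 in.
The 1-inch UH is the DRH scaled by (1 in)/d, so U_p = 272.2 × 1/1.997 = 136 cfs.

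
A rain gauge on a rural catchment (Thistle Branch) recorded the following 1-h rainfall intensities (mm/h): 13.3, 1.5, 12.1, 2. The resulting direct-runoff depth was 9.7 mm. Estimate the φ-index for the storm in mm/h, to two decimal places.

Only the 2 blocks with intensity above φ contribute runoff: 13.3, 12.1 mm/h.
Σ(I−φ)·Δt = d  ⇒  (13.3+12.1 − 2φ)·1 = 9.7
φ = (25.40 − 9.7/1) / 2 = 7.85 mm/h.

φ ≈ 7.85 mm/h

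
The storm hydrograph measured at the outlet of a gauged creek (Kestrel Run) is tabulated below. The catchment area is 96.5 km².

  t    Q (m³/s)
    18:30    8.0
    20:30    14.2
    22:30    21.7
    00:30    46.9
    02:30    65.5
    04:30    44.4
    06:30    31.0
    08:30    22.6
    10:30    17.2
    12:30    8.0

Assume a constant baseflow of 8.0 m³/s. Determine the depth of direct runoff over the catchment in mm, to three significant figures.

Direct runoff: 0.0, 6.2, 13.7, 38.9, 57.5, 36.4, 23.0, 14.6, 9.2, 0.0 m³/s; ΣQ_DR = 199.5 m³/s.
V = ΣQ_DR · Δt = 199.5 × 7200 s = 1.436 × 10^6 m³.
Over A = 96.5 km², depth = V / A = 14.9 mm.

d ≈ 14.9 mm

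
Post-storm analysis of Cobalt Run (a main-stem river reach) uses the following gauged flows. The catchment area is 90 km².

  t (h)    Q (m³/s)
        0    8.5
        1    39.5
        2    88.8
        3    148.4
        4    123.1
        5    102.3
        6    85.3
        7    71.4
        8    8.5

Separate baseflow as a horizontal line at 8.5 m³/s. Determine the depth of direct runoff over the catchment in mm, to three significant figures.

d ≈ 24.0 mm

Direct runoff: 0.0, 31.0, 80.3, 139.9, 114.6, 93.8, 76.8, 62.9, 0.0 m³/s; ΣQ_DR = 599.3 m³/s.
V = ΣQ_DR · Δt = 599.3 × 3600 s = 2.157 × 10^6 m³.
Over A = 90 km², depth = V / A = 24.0 mm.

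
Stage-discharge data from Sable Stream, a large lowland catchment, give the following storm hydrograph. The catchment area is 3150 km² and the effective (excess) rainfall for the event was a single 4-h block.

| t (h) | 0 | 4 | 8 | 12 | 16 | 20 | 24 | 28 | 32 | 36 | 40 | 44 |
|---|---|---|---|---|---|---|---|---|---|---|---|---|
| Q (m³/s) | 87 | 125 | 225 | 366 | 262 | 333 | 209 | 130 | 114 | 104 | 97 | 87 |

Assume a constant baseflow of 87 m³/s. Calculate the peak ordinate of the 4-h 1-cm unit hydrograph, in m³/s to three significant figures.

Direct runoff: 0.0, 38.0, 138.0, 279.0, 175.0, 246.0, 122.0, 43.0, 27.0, 17.0, 10.0, 0.0 m³/s; ΣQ_DR = 1095 m³/s, peak = 279.0 m³/s.
Runoff depth d = ΣQ_DR·Δt / A = 1095 × 14400 / (3150 km²) = 5.006 mm.
The 1-cm UH is the DRH scaled by (10 mm)/d, so U_p = 279.0 × 10/5.006 = 557 m³/s.

U_p ≈ 557 m³/s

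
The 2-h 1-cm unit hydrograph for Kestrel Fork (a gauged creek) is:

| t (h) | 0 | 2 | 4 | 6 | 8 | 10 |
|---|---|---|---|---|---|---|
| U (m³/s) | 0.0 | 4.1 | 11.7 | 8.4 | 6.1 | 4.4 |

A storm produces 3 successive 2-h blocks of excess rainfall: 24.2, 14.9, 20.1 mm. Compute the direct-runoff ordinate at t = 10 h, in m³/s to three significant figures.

Q ≈ 36.6 m³/s

By discrete convolution, Q_j = Σ (P_i / 10 mm) · U_{j−i}.
At t = 10 h (j=5): Q = (24.2/10)·4.4 + (14.9/10)·6.1 + (20.1/10)·8.4 = 36.6 m³/s.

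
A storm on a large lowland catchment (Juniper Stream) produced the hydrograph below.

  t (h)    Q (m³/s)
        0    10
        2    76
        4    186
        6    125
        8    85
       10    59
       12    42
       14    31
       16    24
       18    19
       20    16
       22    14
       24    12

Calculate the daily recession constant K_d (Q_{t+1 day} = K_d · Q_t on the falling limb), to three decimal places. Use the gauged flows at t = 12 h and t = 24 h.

Between t = 12 h and t = 24 h the flow falls from 42 to 12 m³/s over 6×2 h = 12 h.
Per-interval ratio K = (12/42)^(1/6) = 0.8116; K_d = K^(24/2) = 0.082.

K_d ≈ 0.082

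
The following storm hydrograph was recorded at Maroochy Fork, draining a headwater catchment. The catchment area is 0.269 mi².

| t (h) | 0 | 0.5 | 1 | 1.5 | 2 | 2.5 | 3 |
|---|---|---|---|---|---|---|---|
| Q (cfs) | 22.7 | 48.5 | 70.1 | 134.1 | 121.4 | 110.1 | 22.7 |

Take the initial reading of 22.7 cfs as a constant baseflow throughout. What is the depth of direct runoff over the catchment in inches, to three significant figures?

Direct runoff: 0.0, 25.8, 47.4, 111.4, 98.7, 87.4, 0.0 cfs; ΣQ_DR = 370.7 cfs.
V = ΣQ_DR · Δt = 370.7 × 1800 s = 6.673 × 10^5 ft³.
Over A = 0.269 mi², depth = V / A = 1.07 in.

d ≈ 1.07 in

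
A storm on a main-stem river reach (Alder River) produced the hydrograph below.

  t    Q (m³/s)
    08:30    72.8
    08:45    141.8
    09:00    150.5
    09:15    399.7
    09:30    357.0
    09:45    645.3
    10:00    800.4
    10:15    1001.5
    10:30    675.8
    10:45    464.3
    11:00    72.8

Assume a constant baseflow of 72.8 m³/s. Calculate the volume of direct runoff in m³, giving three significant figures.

V ≈ 3.58 × 10^6 m³

Direct-runoff ordinates (Q − Q_b): 0.0, 69.0, 77.7, 326.9, 284.2, 572.5, 727.6, 928.7, 603.0, 391.5, 0.0 m³/s.
ΣQ_DR = 3981 m³/s.
With Δt = 0.25 h = 900 s, V = ΣQ_DR · Δt = 3981 × 900 = 3.58 × 10^6 m³.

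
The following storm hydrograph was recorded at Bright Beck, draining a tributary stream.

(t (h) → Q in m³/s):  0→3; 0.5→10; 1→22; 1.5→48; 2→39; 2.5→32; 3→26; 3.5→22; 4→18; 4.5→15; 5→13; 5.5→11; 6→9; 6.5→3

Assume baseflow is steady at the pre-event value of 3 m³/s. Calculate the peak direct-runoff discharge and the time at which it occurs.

Subtracting baseflow gives direct-runoff ordinates: 0.0, 7.0, 19.0, 45.0, 36.0, 29.0, 23.0, 19.0, 15.0, 12.0, 10.0, 8.0, 6.0, 0.0 m³/s.
The maximum is 45.0 m³/s, occurring at the reading for t = 1.5 h.

Q_p = 45.0 m³/s at t = 1.5 h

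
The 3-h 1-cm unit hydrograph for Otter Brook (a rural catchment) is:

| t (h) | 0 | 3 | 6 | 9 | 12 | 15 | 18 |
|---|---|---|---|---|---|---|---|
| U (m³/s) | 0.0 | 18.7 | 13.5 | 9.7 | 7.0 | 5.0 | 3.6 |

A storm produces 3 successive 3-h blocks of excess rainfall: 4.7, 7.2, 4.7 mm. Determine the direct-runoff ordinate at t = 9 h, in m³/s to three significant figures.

Q ≈ 23.1 m³/s

By discrete convolution, Q_j = Σ (P_i / 10 mm) · U_{j−i}.
At t = 9 h (j=3): Q = (4.7/10)·9.7 + (7.2/10)·13.5 + (4.7/10)·18.7 = 23.1 m³/s.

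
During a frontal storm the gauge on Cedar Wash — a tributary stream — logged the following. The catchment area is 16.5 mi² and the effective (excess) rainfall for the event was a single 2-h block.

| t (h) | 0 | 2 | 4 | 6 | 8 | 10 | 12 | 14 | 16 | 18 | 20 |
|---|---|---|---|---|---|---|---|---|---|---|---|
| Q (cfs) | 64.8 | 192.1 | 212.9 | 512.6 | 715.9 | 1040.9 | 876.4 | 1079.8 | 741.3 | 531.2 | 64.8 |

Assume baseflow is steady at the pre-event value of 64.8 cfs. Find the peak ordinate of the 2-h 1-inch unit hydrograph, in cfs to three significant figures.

Direct runoff: 0.0, 127.3, 148.1, 447.8, 651.1, 976.1, 811.6, 1015.0, 676.5, 466.4, 0.0 cfs; ΣQ_DR = 5320 cfs, peak = 1015.0 cfs.
Runoff depth d = ΣQ_DR·Δt / A = 5320 × 7200 / (16.5 mi²) = 0.9992 in.
The 1-inch UH is the DRH scaled by (1 in)/d, so U_p = 1015.0 × 1/0.9992 = 1020 cfs.

U_p ≈ 1020 cfs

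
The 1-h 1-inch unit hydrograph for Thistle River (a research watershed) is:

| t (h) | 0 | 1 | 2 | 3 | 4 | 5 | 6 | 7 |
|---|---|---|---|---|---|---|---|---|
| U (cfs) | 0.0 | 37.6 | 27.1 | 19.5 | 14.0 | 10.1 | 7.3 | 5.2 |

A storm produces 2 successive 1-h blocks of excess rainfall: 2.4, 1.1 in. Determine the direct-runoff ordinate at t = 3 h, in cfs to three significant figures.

Q ≈ 76.6 cfs

By discrete convolution, Q_j = Σ (P_i / 1 in) · U_{j−i}.
At t = 3 h (j=3): Q = (2.4/1)·19.5 + (1.1/1)·27.1 = 76.6 cfs.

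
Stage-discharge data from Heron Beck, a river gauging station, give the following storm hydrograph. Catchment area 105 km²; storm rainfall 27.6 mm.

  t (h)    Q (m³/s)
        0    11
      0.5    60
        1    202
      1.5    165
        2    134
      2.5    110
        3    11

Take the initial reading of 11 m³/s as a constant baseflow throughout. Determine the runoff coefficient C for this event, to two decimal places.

C ≈ 0.38

ΣQ_DR = 616.0 m³/s; V = ΣQ_DR·Δt = 1.109 × 10^6 m³.
Runoff depth d = V / A = 10.56 mm.
C = d / P = 10.56 / 27.6 = 0.38.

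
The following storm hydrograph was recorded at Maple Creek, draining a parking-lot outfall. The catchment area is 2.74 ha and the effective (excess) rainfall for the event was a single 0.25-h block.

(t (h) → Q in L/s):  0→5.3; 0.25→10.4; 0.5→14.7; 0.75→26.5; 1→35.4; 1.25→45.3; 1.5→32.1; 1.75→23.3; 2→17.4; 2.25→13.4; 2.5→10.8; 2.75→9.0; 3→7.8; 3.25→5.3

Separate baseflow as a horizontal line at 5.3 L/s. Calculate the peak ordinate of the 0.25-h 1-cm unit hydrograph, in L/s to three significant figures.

Direct runoff: 0.0, 5.1, 9.4, 21.2, 30.1, 40.0, 26.8, 18.0, 12.1, 8.1, 5.5, 3.7, 2.5, 0.0 L/s; ΣQ_DR = 182.5 L/s, peak = 40.0 L/s.
Runoff depth d = ΣQ_DR·Δt / A = 182.5 × 900 / (2.74 ha) = 5.995 mm.
The 1-cm UH is the DRH scaled by (10 mm)/d, so U_p = 40.0 × 10/5.995 = 66.7 L/s.

U_p ≈ 66.7 L/s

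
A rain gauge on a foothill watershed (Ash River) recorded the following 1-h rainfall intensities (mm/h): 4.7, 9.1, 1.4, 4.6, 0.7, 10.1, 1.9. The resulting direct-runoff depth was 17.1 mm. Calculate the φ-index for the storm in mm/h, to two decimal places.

φ ≈ 2.85 mm/h

Only the 4 blocks with intensity above φ contribute runoff: 4.7, 9.1, 4.6, 10.1 mm/h.
Σ(I−φ)·Δt = d  ⇒  (4.7+9.1+4.6+10.1 − 4φ)·1 = 17.1
φ = (28.50 − 17.1/1) / 4 = 2.85 mm/h.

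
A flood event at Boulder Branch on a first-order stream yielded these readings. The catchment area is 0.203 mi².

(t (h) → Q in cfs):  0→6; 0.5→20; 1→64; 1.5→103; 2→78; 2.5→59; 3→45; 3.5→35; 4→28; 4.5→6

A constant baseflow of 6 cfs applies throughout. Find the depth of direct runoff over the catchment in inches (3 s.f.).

d ≈ 1.47 in

Direct runoff: 0.0, 14.0, 58.0, 97.0, 72.0, 53.0, 39.0, 29.0, 22.0, 0.0 cfs; ΣQ_DR = 384.0 cfs.
V = ΣQ_DR · Δt = 384.0 × 1800 s = 6.912 × 10^5 ft³.
Over A = 0.203 mi², depth = V / A = 1.47 in.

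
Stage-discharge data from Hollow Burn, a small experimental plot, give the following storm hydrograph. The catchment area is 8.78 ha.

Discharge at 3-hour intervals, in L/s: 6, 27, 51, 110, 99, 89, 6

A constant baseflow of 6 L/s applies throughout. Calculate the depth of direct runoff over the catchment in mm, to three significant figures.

d ≈ 42.6 mm

Direct runoff: 0.0, 21.0, 45.0, 104.0, 93.0, 83.0, 0.0 L/s; ΣQ_DR = 346.0 L/s.
V = ΣQ_DR · Δt = 346.0 × 10800 s = 3.737 × 10^6 L.
Over A = 8.78 ha, depth = V / A = 42.6 mm.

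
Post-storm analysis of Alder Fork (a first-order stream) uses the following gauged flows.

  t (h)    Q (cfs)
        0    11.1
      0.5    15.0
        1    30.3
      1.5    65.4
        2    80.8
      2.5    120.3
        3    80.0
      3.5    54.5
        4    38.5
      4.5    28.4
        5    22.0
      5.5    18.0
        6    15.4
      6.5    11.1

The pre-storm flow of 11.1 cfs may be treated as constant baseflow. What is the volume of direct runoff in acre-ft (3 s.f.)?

Direct-runoff ordinates (Q − Q_b): 0.0, 3.9, 19.2, 54.3, 69.7, 109.2, 68.9, 43.4, 27.4, 17.3, 10.9, 6.9, 4.3, 0.0 cfs.
ΣQ_DR = 435.4 cfs.
With Δt = 0.5 h = 1800 s, V = ΣQ_DR · Δt = 435.4 × 1800 = 7.84 × 10^5 ft³ = 18.0 acre-ft.

V ≈ 18.0 acre-ft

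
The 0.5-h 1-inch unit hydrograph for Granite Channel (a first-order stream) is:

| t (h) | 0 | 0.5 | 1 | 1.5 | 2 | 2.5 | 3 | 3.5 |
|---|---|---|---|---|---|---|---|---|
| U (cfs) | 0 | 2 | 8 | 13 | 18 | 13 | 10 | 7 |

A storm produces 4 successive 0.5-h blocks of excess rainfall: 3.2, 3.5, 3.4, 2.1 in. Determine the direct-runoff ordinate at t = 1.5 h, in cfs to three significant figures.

Q ≈ 76.4 cfs

By discrete convolution, Q_j = Σ (P_i / 1 in) · U_{j−i}.
At t = 1.5 h (j=3): Q = (3.2/1)·13 + (3.5/1)·8 + (3.4/1)·2 + (2.1/1)·0 = 76.4 cfs.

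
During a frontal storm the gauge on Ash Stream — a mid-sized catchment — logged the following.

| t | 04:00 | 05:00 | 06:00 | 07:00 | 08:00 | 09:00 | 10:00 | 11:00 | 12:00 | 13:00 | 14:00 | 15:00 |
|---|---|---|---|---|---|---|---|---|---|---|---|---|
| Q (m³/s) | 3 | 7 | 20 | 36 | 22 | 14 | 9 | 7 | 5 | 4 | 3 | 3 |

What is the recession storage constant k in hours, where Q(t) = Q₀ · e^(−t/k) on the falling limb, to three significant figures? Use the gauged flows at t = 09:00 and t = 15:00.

k ≈ 3.89 h

On the falling limb, Q drops from 14 to 3 m³/s between t = 09:00 and t = 15:00 (Δt = 6 h).
k = −Δt / ln(Q₂/Q₁) = −6 / ln(3/14) = 3.89 h.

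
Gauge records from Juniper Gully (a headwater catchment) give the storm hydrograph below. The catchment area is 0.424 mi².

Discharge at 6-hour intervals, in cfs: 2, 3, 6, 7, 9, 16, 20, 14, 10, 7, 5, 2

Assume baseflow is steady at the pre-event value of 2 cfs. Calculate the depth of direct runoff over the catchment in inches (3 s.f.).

Direct runoff: 0.0, 1.0, 4.0, 5.0, 7.0, 14.0, 18.0, 12.0, 8.0, 5.0, 3.0, 0.0 cfs; ΣQ_DR = 77.00 cfs.
V = ΣQ_DR · Δt = 77.00 × 21600 s = 1.663 × 10^6 ft³.
Over A = 0.424 mi², depth = V / A = 1.69 in.

d ≈ 1.69 in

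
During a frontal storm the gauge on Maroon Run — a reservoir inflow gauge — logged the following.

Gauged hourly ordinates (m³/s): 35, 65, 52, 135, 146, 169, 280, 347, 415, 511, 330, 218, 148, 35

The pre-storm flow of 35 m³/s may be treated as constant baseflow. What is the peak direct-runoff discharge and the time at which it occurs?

Q_p = 476.0 m³/s at t = 9 h

Subtracting baseflow gives direct-runoff ordinates: 0.0, 30.0, 17.0, 100.0, 111.0, 134.0, 245.0, 312.0, 380.0, 476.0, 295.0, 183.0, 113.0, 0.0 m³/s.
The maximum is 476.0 m³/s, occurring at the reading for t = 9 h.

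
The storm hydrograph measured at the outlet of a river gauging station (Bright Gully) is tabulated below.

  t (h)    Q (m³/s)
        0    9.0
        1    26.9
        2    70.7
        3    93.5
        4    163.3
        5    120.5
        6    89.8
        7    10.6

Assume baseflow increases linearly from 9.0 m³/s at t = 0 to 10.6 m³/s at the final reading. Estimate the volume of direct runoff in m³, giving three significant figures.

V ≈ 1.82 × 10^6 m³

Direct-runoff ordinates (Q − Q_b): 0.00, 17.67, 61.24, 83.81, 153.39, 110.36, 79.43, 0.00 m³/s.
ΣQ_DR = 505.9 m³/s.
With Δt = 1 h = 3600 s, V = ΣQ_DR · Δt = 505.9 × 3600 = 1.82 × 10^6 m³.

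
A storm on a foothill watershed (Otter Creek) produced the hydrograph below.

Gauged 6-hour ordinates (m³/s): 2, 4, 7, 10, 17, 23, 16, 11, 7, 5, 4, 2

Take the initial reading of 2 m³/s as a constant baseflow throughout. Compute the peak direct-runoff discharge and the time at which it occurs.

Subtracting baseflow gives direct-runoff ordinates: 0.0, 2.0, 5.0, 8.0, 15.0, 21.0, 14.0, 9.0, 5.0, 3.0, 2.0, 0.0 m³/s.
The maximum is 21.0 m³/s, occurring at the reading for t = 30 h.

Q_p = 21.0 m³/s at t = 30 h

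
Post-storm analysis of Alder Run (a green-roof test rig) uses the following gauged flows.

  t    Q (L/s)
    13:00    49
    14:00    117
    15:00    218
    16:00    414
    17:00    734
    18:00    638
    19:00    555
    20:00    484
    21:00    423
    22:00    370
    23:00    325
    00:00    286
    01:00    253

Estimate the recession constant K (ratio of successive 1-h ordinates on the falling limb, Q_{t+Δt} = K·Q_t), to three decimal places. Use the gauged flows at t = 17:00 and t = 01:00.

Using the recession-limb readings at t = 17:00 and t = 01:00: Q falls from 734 to 253 L/s over 8 intervals.
K = (Q₂/Q₁)^(1/8) = (253/734)^(1/8) = 0.875.

K ≈ 0.875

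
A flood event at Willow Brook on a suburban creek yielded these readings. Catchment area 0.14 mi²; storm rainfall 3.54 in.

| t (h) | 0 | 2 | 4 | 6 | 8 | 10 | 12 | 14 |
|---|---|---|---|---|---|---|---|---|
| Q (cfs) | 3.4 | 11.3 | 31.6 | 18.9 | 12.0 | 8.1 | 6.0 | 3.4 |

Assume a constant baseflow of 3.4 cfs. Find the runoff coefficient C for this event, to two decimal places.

C ≈ 0.42

ΣQ_DR = 67.50 cfs; V = ΣQ_DR·Δt = 4.860 × 10^5 ft³.
Runoff depth d = V / A = 1.494 in.
C = d / P = 1.494 / 3.54 = 0.42.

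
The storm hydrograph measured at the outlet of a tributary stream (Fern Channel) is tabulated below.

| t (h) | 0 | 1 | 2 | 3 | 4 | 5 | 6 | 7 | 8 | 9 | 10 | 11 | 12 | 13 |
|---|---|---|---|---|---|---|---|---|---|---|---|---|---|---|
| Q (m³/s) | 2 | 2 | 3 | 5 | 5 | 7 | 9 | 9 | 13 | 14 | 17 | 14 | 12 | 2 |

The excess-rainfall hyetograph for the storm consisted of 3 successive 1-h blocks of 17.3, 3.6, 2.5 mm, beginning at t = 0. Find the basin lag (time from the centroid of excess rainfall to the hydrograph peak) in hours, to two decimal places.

t_L ≈ 9.13 h

Centroid of excess rainfall: t_c = Σ P_i·t̄_i / ΣP_i = 0.8675 h (block centres at 0.5, 1.5, 2.5 h).
Hydrograph peak occurs at t = 10 h, so basin lag t_L = 10 − 0.8675 = 9.13 h.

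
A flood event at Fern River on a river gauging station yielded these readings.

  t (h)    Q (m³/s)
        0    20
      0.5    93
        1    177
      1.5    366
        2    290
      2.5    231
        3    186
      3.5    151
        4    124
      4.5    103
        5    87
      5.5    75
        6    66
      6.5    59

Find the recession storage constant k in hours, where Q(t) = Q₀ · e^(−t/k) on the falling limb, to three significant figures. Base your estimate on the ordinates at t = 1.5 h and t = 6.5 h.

On the falling limb, Q drops from 366 to 59 m³/s between t = 1.5 h and t = 6.5 h (Δt = 5 h).
k = −Δt / ln(Q₂/Q₁) = −5 / ln(59/366) = 2.74 h.

k ≈ 2.74 h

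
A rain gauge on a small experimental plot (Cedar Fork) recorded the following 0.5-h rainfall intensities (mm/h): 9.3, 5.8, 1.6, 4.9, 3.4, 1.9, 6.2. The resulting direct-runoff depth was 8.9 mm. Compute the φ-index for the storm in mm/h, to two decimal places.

φ ≈ 2.36 mm/h

Only the 5 blocks with intensity above φ contribute runoff: 9.3, 5.8, 4.9, 3.4, 6.2 mm/h.
Σ(I−φ)·Δt = d  ⇒  (9.3+5.8+4.9+3.4+6.2 − 5φ)·0.5 = 8.9
φ = (29.60 − 8.9/0.5) / 5 = 2.36 mm/h.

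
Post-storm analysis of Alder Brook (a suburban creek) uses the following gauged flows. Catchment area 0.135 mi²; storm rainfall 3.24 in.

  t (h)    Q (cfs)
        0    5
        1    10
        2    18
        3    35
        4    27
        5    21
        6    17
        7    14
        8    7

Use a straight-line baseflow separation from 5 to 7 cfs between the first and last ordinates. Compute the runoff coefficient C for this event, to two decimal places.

C ≈ 0.35

ΣQ_DR = 100.0 cfs; V = ΣQ_DR·Δt = 3.600 × 10^5 ft³.
Runoff depth d = V / A = 1.148 in.
C = d / P = 1.148 / 3.24 = 0.35.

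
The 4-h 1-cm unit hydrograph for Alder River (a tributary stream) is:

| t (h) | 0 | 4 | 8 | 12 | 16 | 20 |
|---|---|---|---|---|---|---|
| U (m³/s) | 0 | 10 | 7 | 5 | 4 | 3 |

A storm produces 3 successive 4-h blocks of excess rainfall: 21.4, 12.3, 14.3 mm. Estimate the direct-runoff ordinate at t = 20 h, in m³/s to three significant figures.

By discrete convolution, Q_j = Σ (P_i / 10 mm) · U_{j−i}.
At t = 20 h (j=5): Q = (21.4/10)·3 + (12.3/10)·4 + (14.3/10)·5 = 18.5 m³/s.

Q ≈ 18.5 m³/s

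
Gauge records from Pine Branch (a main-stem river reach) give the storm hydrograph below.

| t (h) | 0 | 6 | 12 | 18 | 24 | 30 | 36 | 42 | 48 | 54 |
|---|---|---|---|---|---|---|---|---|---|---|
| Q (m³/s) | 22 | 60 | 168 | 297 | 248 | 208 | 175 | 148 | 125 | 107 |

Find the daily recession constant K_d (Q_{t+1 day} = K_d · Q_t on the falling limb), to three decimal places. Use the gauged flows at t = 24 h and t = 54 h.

Between t = 24 h and t = 54 h the flow falls from 248 to 107 m³/s over 5×6 h = 30 h.
Per-interval ratio K = (107/248)^(1/5) = 0.8453; K_d = K^(24/6) = 0.510.

K_d ≈ 0.510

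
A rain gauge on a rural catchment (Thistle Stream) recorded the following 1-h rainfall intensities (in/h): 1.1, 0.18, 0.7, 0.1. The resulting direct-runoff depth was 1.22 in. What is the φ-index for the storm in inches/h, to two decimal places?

Only the 2 blocks with intensity above φ contribute runoff: 1.1, 0.7 in/h.
Σ(I−φ)·Δt = d  ⇒  (1.1+0.7 − 2φ)·1 = 1.22
φ = (1.800 − 1.22/1) / 2 = 0.29 in/h.

φ ≈ 0.29 in/h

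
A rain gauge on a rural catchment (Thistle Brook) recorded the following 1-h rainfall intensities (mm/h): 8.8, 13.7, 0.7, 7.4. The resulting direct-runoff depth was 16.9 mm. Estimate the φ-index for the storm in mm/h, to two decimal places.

Only the 3 blocks with intensity above φ contribute runoff: 8.8, 13.7, 7.4 mm/h.
Σ(I−φ)·Δt = d  ⇒  (8.8+13.7+7.4 − 3φ)·1 = 16.9
φ = (29.90 − 16.9/1) / 3 = 4.33 mm/h.

φ ≈ 4.33 mm/h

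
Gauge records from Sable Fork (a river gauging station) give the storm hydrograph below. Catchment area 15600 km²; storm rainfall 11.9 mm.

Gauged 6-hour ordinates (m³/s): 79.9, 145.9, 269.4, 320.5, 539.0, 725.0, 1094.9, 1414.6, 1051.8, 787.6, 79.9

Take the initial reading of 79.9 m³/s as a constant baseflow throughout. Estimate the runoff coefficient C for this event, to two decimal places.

C ≈ 0.66

ΣQ_DR = 5630 m³/s; V = ΣQ_DR·Δt = 1.216 × 10^8 m³.
Runoff depth d = V / A = 7.795 mm.
C = d / P = 7.795 / 11.9 = 0.66.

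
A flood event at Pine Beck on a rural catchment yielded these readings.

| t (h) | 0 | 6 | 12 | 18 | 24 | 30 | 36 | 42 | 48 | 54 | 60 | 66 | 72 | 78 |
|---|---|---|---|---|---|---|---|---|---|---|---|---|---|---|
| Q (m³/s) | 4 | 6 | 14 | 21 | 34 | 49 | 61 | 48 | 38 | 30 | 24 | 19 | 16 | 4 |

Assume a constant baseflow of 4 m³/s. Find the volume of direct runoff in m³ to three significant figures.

Direct-runoff ordinates (Q − Q_b): 0.0, 2.0, 10.0, 17.0, 30.0, 45.0, 57.0, 44.0, 34.0, 26.0, 20.0, 15.0, 12.0, 0.0 m³/s.
ΣQ_DR = 312.0 m³/s.
With Δt = 6 h = 21600 s, V = ΣQ_DR · Δt = 312.0 × 21600 = 6.74 × 10^6 m³.

V ≈ 6.74 × 10^6 m³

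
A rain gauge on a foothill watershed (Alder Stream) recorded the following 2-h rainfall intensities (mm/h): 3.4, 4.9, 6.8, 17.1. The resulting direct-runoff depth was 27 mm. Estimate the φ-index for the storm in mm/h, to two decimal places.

Only the 2 blocks with intensity above φ contribute runoff: 6.8, 17.1 mm/h.
Σ(I−φ)·Δt = d  ⇒  (6.8+17.1 − 2φ)·2 = 27
φ = (23.90 − 27/2) / 2 = 5.20 mm/h.

φ ≈ 5.20 mm/h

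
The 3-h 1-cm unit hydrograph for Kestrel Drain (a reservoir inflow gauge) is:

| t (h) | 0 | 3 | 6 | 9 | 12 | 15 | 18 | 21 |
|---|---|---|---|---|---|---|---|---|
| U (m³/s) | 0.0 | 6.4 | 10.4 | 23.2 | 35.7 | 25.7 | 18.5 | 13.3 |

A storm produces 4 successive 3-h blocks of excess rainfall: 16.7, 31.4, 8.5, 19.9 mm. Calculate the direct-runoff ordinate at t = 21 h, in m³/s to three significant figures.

Q ≈ 173 m³/s

By discrete convolution, Q_j = Σ (P_i / 10 mm) · U_{j−i}.
At t = 21 h (j=7): Q = (16.7/10)·13.3 + (31.4/10)·18.5 + (8.5/10)·25.7 + (19.9/10)·35.7 = 173 m³/s.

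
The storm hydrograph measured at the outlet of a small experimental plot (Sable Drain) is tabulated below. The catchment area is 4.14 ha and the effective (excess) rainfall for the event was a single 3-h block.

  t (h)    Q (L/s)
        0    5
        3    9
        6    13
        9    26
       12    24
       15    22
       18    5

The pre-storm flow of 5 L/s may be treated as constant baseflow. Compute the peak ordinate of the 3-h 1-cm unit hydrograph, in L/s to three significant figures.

Direct runoff: 0.0, 4.0, 8.0, 21.0, 19.0, 17.0, 0.0 L/s; ΣQ_DR = 69.00 L/s, peak = 21.0 L/s.
Runoff depth d = ΣQ_DR·Δt / A = 69.00 × 10800 / (4.14 ha) = 18.00 mm.
The 1-cm UH is the DRH scaled by (10 mm)/d, so U_p = 21.0 × 10/18.00 = 11.7 L/s.

U_p ≈ 11.7 L/s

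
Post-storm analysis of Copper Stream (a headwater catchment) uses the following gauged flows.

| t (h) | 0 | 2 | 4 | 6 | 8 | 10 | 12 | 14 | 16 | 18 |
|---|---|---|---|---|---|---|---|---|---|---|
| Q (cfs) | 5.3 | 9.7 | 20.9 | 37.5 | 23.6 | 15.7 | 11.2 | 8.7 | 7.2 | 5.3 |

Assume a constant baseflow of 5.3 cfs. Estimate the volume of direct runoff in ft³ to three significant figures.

V ≈ 6.63 × 10^5 ft³

Direct-runoff ordinates (Q − Q_b): 0.0, 4.4, 15.6, 32.2, 18.3, 10.4, 5.9, 3.4, 1.9, 0.0 cfs.
ΣQ_DR = 92.10 cfs.
With Δt = 2 h = 7200 s, V = ΣQ_DR · Δt = 92.10 × 7200 = 6.63 × 10^5 ft³.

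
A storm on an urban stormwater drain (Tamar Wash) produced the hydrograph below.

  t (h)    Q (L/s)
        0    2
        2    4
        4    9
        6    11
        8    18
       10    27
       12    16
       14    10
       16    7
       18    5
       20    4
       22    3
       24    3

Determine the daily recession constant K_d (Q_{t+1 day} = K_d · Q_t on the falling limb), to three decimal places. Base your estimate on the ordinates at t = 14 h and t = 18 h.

K_d ≈ 0.016

Between t = 14 h and t = 18 h the flow falls from 10 to 5 L/s over 2×2 h = 4 h.
Per-interval ratio K = (5/10)^(1/2) = 0.7071; K_d = K^(24/2) = 0.016.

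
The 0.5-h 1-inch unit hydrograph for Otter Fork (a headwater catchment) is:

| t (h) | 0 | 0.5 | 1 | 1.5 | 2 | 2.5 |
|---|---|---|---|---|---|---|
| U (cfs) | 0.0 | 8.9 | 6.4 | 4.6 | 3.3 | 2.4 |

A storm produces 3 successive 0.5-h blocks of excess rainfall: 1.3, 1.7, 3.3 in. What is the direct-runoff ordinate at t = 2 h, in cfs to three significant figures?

By discrete convolution, Q_j = Σ (P_i / 1 in) · U_{j−i}.
At t = 2 h (j=4): Q = (1.3/1)·3.3 + (1.7/1)·4.6 + (3.3/1)·6.4 = 33.2 cfs.

Q ≈ 33.2 cfs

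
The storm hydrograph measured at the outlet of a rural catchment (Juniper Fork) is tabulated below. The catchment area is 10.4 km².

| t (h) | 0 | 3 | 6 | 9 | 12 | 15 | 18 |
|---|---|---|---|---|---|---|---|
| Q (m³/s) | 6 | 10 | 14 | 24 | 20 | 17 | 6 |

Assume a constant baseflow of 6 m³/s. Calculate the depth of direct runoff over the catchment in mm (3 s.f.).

d ≈ 57.1 mm

Direct runoff: 0.0, 4.0, 8.0, 18.0, 14.0, 11.0, 0.0 m³/s; ΣQ_DR = 55.00 m³/s.
V = ΣQ_DR · Δt = 55.00 × 10800 s = 5.940 × 10^5 m³.
Over A = 10.4 km², depth = V / A = 57.1 mm.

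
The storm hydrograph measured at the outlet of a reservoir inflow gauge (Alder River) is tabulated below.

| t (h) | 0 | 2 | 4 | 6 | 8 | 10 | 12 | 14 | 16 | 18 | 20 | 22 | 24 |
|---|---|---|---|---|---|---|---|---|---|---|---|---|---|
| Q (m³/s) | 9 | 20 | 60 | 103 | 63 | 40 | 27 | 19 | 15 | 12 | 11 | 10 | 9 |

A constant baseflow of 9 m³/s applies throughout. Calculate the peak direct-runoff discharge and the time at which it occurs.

Q_p = 94.0 m³/s at t = 6 h

Subtracting baseflow gives direct-runoff ordinates: 0.0, 11.0, 51.0, 94.0, 54.0, 31.0, 18.0, 10.0, 6.0, 3.0, 2.0, 1.0, 0.0 m³/s.
The maximum is 94.0 m³/s, occurring at the reading for t = 6 h.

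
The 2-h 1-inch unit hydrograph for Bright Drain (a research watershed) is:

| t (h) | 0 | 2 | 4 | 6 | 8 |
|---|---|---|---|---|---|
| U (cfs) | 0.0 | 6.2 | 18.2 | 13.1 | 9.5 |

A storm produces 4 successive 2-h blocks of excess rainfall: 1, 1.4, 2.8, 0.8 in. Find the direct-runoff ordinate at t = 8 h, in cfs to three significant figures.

Q ≈ 83.8 cfs

By discrete convolution, Q_j = Σ (P_i / 1 in) · U_{j−i}.
At t = 8 h (j=4): Q = (1/1)·9.5 + (1.4/1)·13.1 + (2.8/1)·18.2 + (0.8/1)·6.2 = 83.8 cfs.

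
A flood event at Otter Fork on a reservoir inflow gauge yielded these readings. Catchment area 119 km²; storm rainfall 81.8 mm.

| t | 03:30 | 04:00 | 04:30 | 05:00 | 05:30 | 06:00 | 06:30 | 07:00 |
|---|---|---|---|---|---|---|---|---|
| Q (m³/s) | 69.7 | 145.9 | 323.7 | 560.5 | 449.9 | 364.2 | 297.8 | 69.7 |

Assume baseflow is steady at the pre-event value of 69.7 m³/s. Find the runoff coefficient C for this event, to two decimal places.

ΣQ_DR = 1724 m³/s; V = ΣQ_DR·Δt = 3.103 × 10^6 m³.
Runoff depth d = V / A = 26.07 mm.
C = d / P = 26.07 / 81.8 = 0.32.

C ≈ 0.32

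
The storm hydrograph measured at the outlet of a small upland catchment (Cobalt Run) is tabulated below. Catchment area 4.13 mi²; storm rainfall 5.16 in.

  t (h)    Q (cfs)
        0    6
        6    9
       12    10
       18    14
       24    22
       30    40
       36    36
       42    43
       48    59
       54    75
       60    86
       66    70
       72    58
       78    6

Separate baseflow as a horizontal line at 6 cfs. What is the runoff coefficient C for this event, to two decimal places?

ΣQ_DR = 450.0 cfs; V = ΣQ_DR·Δt = 9.720 × 10^6 ft³.
Runoff depth d = V / A = 1.013 in.
C = d / P = 1.013 / 5.16 = 0.20.

C ≈ 0.20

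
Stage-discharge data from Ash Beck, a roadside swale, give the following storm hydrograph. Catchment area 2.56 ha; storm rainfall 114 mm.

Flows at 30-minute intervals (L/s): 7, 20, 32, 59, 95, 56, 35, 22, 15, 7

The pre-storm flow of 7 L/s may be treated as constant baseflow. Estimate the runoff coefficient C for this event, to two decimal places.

ΣQ_DR = 278.0 L/s; V = ΣQ_DR·Δt = 5.004 × 10^5 L.
Runoff depth d = V / A = 19.55 mm.
C = d / P = 19.55 / 114 = 0.17.

C ≈ 0.17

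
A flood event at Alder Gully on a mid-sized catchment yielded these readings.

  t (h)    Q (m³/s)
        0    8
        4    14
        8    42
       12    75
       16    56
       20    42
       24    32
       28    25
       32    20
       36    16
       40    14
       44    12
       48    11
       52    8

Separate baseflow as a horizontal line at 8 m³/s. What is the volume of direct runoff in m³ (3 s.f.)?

Direct-runoff ordinates (Q − Q_b): 0.0, 6.0, 34.0, 67.0, 48.0, 34.0, 24.0, 17.0, 12.0, 8.0, 6.0, 4.0, 3.0, 0.0 m³/s.
ΣQ_DR = 263.0 m³/s.
With Δt = 4 h = 14400 s, V = ΣQ_DR · Δt = 263.0 × 14400 = 3.79 × 10^6 m³.

V ≈ 3.79 × 10^6 m³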